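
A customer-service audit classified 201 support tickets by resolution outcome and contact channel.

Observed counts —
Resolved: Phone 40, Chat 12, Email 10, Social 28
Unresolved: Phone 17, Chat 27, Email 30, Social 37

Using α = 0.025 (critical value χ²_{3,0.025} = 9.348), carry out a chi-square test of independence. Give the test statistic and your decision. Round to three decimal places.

Row totals: 90, 111. Column totals: 57, 39, 40, 65. Grand total N = 201.
Expected counts (row total × column total / N):
  Resolved, Phone: 90×57/201 = 25.5224
  Resolved, Chat: 90×39/201 = 17.4627
  Resolved, Email: 90×40/201 = 17.9104
  Resolved, Social: 90×65/201 = 29.1045
  Unresolved, Phone: 111×57/201 = 31.4776
  Unresolved, Chat: 111×39/201 = 21.5373
  Unresolved, Email: 111×40/201 = 22.0896
  Unresolved, Social: 111×65/201 = 35.8955
Contributions (O − E)²/E:
  (40 − 25.5224)²/25.5224 = 8.2124
  (12 − 17.4627)²/17.4627 = 1.7088
  (10 − 17.9104)²/17.9104 = 3.4937
  (28 − 29.1045)²/29.1045 = 0.0419
  (17 − 31.4776)²/31.4776 = 6.6587
  (27 − 21.5373)²/21.5373 = 1.3856
  (30 − 22.0896)²/22.0896 = 2.8328
  (37 − 35.8955)²/35.8955 = 0.0340
χ² = 8.2124 + 1.7088 + 3.4937 + 0.0419 + 6.6587 + 1.3856 + 2.8328 + 0.0340 = 24.368
df = (2−1)(4−1) = 3. Since 24.368 > 9.348, reject the null hypothesis of independence at α = 0.025.

24.368; reject H₀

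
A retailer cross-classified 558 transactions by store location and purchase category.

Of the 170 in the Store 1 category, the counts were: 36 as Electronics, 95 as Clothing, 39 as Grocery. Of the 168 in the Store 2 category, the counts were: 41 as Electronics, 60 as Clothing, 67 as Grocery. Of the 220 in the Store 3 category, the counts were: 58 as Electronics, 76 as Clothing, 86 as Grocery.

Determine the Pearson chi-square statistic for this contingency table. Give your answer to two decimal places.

22.85

Row totals: 170, 168, 220. Column totals: 135, 231, 192. Grand total N = 558.
Expected counts (row total × column total / N):
  Store 1, Electronics: 170×135/558 = 41.129
  Store 1, Clothing: 170×231/558 = 70.376
  Store 1, Grocery: 170×192/558 = 58.495
  Store 2, Electronics: 168×135/558 = 40.645
  Store 2, Clothing: 168×231/558 = 69.548
  Store 2, Grocery: 168×192/558 = 57.806
  Store 3, Electronics: 220×135/558 = 53.226
  Store 3, Clothing: 220×231/558 = 91.075
  Store 3, Grocery: 220×192/558 = 75.699
Contributions (O − E)²/E:
  (36 − 41.129)²/41.129 = 0.6396
  (95 − 70.376)²/70.376 = 8.6157
  (39 − 58.495)²/58.495 = 6.4972
  (41 − 40.645)²/40.645 = 0.0031
  (60 − 69.548)²/69.548 = 1.3108
  (67 − 57.806)²/57.806 = 1.4623
  (58 − 53.226)²/53.226 = 0.4282
  (76 − 91.075)²/91.075 = 2.4953
  (86 − 75.699)²/75.699 = 1.4017
χ² = 0.6396 + 8.6157 + 6.4972 + 0.0031 + 1.3108 + 1.4623 + 0.4282 + 2.4953 + 1.4017 = 22.85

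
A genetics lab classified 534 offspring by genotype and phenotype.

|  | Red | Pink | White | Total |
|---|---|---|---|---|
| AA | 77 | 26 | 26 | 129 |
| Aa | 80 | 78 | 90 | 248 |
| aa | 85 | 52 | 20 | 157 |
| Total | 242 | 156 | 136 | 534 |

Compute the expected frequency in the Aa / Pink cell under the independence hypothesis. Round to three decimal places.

72.449

Row total (Aa) = 248; column total (Pink) = 156; grand total N = 534.
Expected count = (row total × column total) / N = 248 × 156 / 534 = 72.449.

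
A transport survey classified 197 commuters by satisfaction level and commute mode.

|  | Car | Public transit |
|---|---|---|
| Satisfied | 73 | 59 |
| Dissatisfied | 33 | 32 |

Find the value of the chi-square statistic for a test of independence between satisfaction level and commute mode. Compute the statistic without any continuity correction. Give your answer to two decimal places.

0.36

Row totals: 132, 65. Column totals: 106, 91. Grand total N = 197.
Expected counts (row total × column total / N):
  Satisfied, Car: 132×106/197 = 71.025
  Satisfied, Public transit: 132×91/197 = 60.975
  Dissatisfied, Car: 65×106/197 = 34.975
  Dissatisfied, Public transit: 65×91/197 = 30.025
Contributions (O − E)²/E:
  (73 − 71.025)²/71.025 = 0.0549
  (59 − 60.975)²/60.975 = 0.0640
  (33 − 34.975)²/34.975 = 0.1115
  (32 − 30.025)²/30.025 = 0.1299
χ² = 0.0549 + 0.0640 + 0.1115 + 0.1299 = 0.36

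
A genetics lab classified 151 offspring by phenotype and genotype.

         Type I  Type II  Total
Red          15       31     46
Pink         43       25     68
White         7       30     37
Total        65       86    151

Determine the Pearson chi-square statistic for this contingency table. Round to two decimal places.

22.13

Grand total N = 151.
Expected counts (row total × column total / N):
  Red, Type I: 46×65/151 = 19.801
  Red, Type II: 46×86/151 = 26.199
  Pink, Type I: 68×65/151 = 29.272
  Pink, Type II: 68×86/151 = 38.728
  White, Type I: 37×65/151 = 15.927
  White, Type II: 37×86/151 = 21.073
Contributions (O − E)²/E:
  (15 − 19.801)²/19.801 = 1.1641
  (31 − 26.199)²/26.199 = 0.8798
  (43 − 29.272)²/29.272 = 6.4382
  (25 − 38.728)²/38.728 = 4.8662
  (7 − 15.927)²/15.927 = 5.0035
  (30 − 21.073)²/21.073 = 3.7817
χ² = 1.1641 + 0.8798 + 6.4382 + 4.8662 + 5.0035 + 3.7817 = 22.13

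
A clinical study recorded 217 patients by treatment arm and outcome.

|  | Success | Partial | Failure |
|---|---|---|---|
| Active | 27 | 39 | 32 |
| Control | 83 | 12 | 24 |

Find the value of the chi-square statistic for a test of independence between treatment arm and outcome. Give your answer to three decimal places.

Row totals: 98, 119. Column totals: 110, 51, 56. Grand total N = 217.
Expected counts (row total × column total / N):
  Active, Success: 98×110/217 = 49.67742
  Active, Partial: 98×51/217 = 23.03226
  Active, Failure: 98×56/217 = 25.29032
  Control, Success: 119×110/217 = 60.32258
  Control, Partial: 119×51/217 = 27.96774
  Control, Failure: 119×56/217 = 30.70968
Contributions (O − E)²/E:
  (27 − 49.67742)²/49.67742 = 10.3521
  (39 − 23.03226)²/23.03226 = 11.0701
  (32 − 25.29032)²/25.29032 = 1.7801
  (83 − 60.32258)²/60.32258 = 8.5253
  (12 − 27.96774)²/27.96774 = 9.1165
  (24 − 30.70968)²/30.70968 = 1.4660
χ² = 10.3521 + 11.0701 + 1.7801 + 8.5253 + 9.1165 + 1.4660 = 42.310

42.310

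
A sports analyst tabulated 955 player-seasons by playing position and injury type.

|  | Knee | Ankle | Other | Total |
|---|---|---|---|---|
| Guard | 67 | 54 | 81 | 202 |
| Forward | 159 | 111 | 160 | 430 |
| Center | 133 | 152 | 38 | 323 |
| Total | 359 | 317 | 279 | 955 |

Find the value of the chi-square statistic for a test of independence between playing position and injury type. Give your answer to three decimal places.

81.765

Grand total N = 955.
Expected counts (row total × column total / N):
  Guard, Knee: 202×359/955 = 75.9351
  Guard, Ankle: 202×317/955 = 67.0513
  Guard, Other: 202×279/955 = 59.0136
  Forward, Knee: 430×359/955 = 161.6440
  Forward, Ankle: 430×317/955 = 142.7330
  Forward, Other: 430×279/955 = 125.6230
  Center, Knee: 323×359/955 = 121.4209
  Center, Ankle: 323×317/955 = 107.2157
  Center, Other: 323×279/955 = 94.3634
Contributions (O − E)²/E:
  (67 − 75.9351)²/75.9351 = 1.0514
  (54 − 67.0513)²/67.0513 = 2.5404
  (81 − 59.0136)²/59.0136 = 8.1914
  (159 − 161.6440)²/161.6440 = 0.0432
  (111 − 142.7330)²/142.7330 = 7.0550
  (160 − 125.6230)²/125.6230 = 9.4073
  (133 − 121.4209)²/121.4209 = 1.1042
  (152 − 107.2157)²/107.2157 = 18.7065
  (38 − 94.3634)²/94.3634 = 33.6659
χ² = 1.0514 + 2.5404 + 8.1914 + 0.0432 + 7.0550 + 9.4073 + 1.1042 + 18.7065 + 33.6659 = 81.765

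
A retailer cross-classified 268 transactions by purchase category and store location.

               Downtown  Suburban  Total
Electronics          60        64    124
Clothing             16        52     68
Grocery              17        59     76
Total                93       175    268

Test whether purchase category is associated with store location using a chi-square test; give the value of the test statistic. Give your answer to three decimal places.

Grand total N = 268.
Expected counts (row total × column total / N):
  Electronics, Downtown: 124×93/268 = 43.0299
  Electronics, Suburban: 124×175/268 = 80.9701
  Clothing, Downtown: 68×93/268 = 23.5970
  Clothing, Suburban: 68×175/268 = 44.4030
  Grocery, Downtown: 76×93/268 = 26.3731
  Grocery, Suburban: 76×175/268 = 49.6269
Contributions (O − E)²/E:
  (60 − 43.0299)²/43.0299 = 6.6927
  (64 − 80.9701)²/80.9701 = 3.5567
  (16 − 23.5970)²/23.5970 = 2.4458
  (52 − 44.4030)²/44.4030 = 1.2998
  (17 − 26.3731)²/26.3731 = 3.3312
  (59 − 49.6269)²/49.6269 = 1.7703
χ² = 6.6927 + 3.5567 + 2.4458 + 1.2998 + 3.3312 + 1.7703 = 19.097

19.097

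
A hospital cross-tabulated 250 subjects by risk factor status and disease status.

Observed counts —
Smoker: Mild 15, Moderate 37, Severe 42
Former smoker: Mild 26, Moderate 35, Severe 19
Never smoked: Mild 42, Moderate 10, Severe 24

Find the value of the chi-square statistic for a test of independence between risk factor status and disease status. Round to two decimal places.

38.43

Row totals: 94, 80, 76. Column totals: 83, 82, 85. Grand total N = 250.
Expected counts (row total × column total / N):
  Smoker, Mild: 94×83/250 = 31.208
  Smoker, Moderate: 94×82/250 = 30.832
  Smoker, Severe: 94×85/250 = 31.960
  Former smoker, Mild: 80×83/250 = 26.560
  Former smoker, Moderate: 80×82/250 = 26.240
  Former smoker, Severe: 80×85/250 = 27.200
  Never smoked, Mild: 76×83/250 = 25.232
  Never smoked, Moderate: 76×82/250 = 24.928
  Never smoked, Severe: 76×85/250 = 25.840
Contributions (O − E)²/E:
  (15 − 31.208)²/31.208 = 8.4177
  (37 − 30.832)²/30.832 = 1.2339
  (42 − 31.960)²/31.960 = 3.1540
  (26 − 26.560)²/26.560 = 0.0118
  (35 − 26.240)²/26.240 = 2.9245
  (19 − 27.200)²/27.200 = 2.4721
  (42 − 25.232)²/25.232 = 11.1432
  (10 − 24.928)²/24.928 = 8.9396
  (24 − 25.840)²/25.840 = 0.1310
χ² = 8.4177 + 1.2339 + 3.1540 + 0.0118 + 2.9245 + 2.4721 + 11.1432 + 8.9396 + 0.1310 = 38.43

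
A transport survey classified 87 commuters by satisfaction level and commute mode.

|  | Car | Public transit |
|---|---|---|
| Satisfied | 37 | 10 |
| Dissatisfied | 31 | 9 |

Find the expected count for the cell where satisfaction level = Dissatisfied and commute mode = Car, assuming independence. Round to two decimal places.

31.26

Row total (Dissatisfied) = 40; column total (Car) = 68; grand total N = 87.
Expected count = (row total × column total) / N = 40 × 68 / 87 = 31.26.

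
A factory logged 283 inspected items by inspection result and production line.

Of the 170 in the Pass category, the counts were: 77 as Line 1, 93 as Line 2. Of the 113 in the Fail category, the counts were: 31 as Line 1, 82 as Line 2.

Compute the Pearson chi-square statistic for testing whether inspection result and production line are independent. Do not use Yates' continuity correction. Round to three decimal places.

Row totals: 170, 113. Column totals: 108, 175. Grand total N = 283.
Expected counts (row total × column total / N):
  Pass, Line 1: 170×108/283 = 64.8763
  Pass, Line 2: 170×175/283 = 105.1237
  Fail, Line 1: 113×108/283 = 43.1237
  Fail, Line 2: 113×175/283 = 69.8763
Contributions (O − E)²/E:
  (77 − 64.8763)²/64.8763 = 2.2656
  (93 − 105.1237)²/105.1237 = 1.3982
  (31 − 43.1237)²/43.1237 = 3.4084
  (82 − 69.8763)²/69.8763 = 2.1035
χ² = 2.2656 + 1.3982 + 3.4084 + 2.1035 = 9.176

9.176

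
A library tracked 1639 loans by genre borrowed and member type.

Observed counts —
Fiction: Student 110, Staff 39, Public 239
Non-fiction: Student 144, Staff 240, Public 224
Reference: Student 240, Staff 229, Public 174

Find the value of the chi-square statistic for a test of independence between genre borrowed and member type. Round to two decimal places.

Row totals: 388, 608, 643. Column totals: 494, 508, 637. Grand total N = 1639.
Expected counts (row total × column total / N):
  Fiction, Student: 388×494/1639 = 116.944
  Fiction, Staff: 388×508/1639 = 120.259
  Fiction, Public: 388×637/1639 = 150.797
  Non-fiction, Student: 608×494/1639 = 183.253
  Non-fiction, Staff: 608×508/1639 = 188.447
  Non-fiction, Public: 608×637/1639 = 236.300
  Reference, Student: 643×494/1639 = 193.802
  Reference, Staff: 643×508/1639 = 199.295
  Reference, Public: 643×637/1639 = 249.903
Contributions (O − E)²/E:
  (110 − 116.944)²/116.944 = 0.4123
  (39 − 120.259)²/120.259 = 54.9067
  (239 − 150.797)²/150.797 = 51.5910
  (144 − 183.253)²/183.253 = 8.4080
  (240 − 188.447)²/188.447 = 14.1032
  (224 − 236.300)²/236.300 = 0.6402
  (240 − 193.802)²/193.802 = 11.0126
  (229 − 199.295)²/199.295 = 4.4275
  (174 − 249.903)²/249.903 = 23.0540
χ² = 0.4123 + 54.9067 + 51.5910 + 8.4080 + 14.1032 + 0.6402 + 11.0126 + 4.4275 + 23.0540 = 168.56

168.56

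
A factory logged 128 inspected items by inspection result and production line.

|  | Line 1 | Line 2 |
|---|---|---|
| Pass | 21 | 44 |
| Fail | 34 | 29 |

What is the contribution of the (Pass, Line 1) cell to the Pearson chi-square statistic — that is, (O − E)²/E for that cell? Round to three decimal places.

1.719

Row total (Pass) = 65; column total (Line 1) = 55; N = 128.
Expected count E = 65 × 55 / 128 = 27.9297.
Contribution = (O − E)²/E = (21 − 27.9297)² / 27.9297 = 1.719.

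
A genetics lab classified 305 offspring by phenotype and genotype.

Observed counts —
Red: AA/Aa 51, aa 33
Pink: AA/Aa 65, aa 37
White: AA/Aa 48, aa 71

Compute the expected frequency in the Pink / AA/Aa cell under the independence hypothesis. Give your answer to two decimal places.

Row total (Pink) = 102; column total (AA/Aa) = 164; grand total N = 305.
Expected count = (row total × column total) / N = 102 × 164 / 305 = 54.85.

54.85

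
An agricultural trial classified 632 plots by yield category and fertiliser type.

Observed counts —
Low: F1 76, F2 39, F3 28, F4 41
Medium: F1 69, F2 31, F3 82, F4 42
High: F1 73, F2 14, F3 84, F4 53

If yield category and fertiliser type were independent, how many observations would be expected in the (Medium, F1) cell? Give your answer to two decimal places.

77.27

Row total (Medium) = 224; column total (F1) = 218; grand total N = 632.
Expected count = (row total × column total) / N = 224 × 218 / 632 = 77.27.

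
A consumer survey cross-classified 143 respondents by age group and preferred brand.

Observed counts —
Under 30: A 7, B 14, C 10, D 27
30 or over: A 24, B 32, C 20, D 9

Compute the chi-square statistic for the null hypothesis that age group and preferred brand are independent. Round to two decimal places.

Row totals: 58, 85. Column totals: 31, 46, 30, 36. Grand total N = 143.
Expected counts (row total × column total / N):
  Under 30, A: 58×31/143 = 12.573
  Under 30, B: 58×46/143 = 18.657
  Under 30, C: 58×30/143 = 12.168
  Under 30, D: 58×36/143 = 14.601
  30 or over, A: 85×31/143 = 18.427
  30 or over, B: 85×46/143 = 27.343
  30 or over, C: 85×30/143 = 17.832
  30 or over, D: 85×36/143 = 21.399
Contributions (O − E)²/E:
  (7 − 12.573)²/12.573 = 2.4702
  (14 − 18.657)²/18.657 = 1.1624
  (10 − 12.168)²/12.168 = 0.3863
  (27 − 14.601)²/14.601 = 10.5291
  (24 − 18.427)²/18.427 = 1.6855
  (32 − 27.343)²/27.343 = 0.7932
  (20 − 17.832)²/17.832 = 0.2636
  (9 − 21.399)²/21.399 = 7.1842
χ² = 2.4702 + 1.1624 + 0.3863 + 10.5291 + 1.6855 + 0.7932 + 0.2636 + 7.1842 = 24.47

24.47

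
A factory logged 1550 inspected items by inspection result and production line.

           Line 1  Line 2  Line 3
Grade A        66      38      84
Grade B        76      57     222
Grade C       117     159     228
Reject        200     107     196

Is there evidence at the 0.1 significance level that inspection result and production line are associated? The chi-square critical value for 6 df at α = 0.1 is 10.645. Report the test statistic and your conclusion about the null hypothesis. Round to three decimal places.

84.452; reject H₀

Row totals: 188, 355, 504, 503. Column totals: 459, 361, 730. Grand total N = 1550.
Expected counts (row total × column total / N):
  Grade A, Line 1: 188×459/1550 = 55.6723
  Grade A, Line 2: 188×361/1550 = 43.7858
  Grade A, Line 3: 188×730/1550 = 88.5419
  Grade B, Line 1: 355×459/1550 = 105.1258
  Grade B, Line 2: 355×361/1550 = 82.6806
  Grade B, Line 3: 355×730/1550 = 167.1935
  Grade C, Line 1: 504×459/1550 = 149.2490
  Grade C, Line 2: 504×361/1550 = 117.3832
  Grade C, Line 3: 504×730/1550 = 237.3677
  Reject, Line 1: 503×459/1550 = 148.9529
  Reject, Line 2: 503×361/1550 = 117.1503
  Reject, Line 3: 503×730/1550 = 236.8968
Contributions (O − E)²/E:
  (66 − 55.6723)²/55.6723 = 1.9159
  (38 − 43.7858)²/43.7858 = 0.7645
  (84 − 88.5419)²/88.5419 = 0.2330
  (76 − 105.1258)²/105.1258 = 8.0695
  (57 − 82.6806)²/82.6806 = 7.9764
  (222 − 167.1935)²/167.1935 = 17.9657
  (117 − 149.2490)²/149.2490 = 6.9682
  (159 − 117.3832)²/117.3832 = 14.7547
  (228 − 237.3677)²/237.3677 = 0.3697
  (200 − 148.9529)²/148.9529 = 17.4942
  (107 − 117.1503)²/117.1503 = 0.8795
  (196 − 236.8968)²/236.8968 = 7.0602
χ² = 1.9159 + 0.7645 + 0.2330 + 8.0695 + 7.9764 + 17.9657 + 6.9682 + 14.7547 + 0.3697 + 17.4942 + 0.8795 + 7.0602 = 84.452
df = (4−1)(3−1) = 6. Since 84.452 > 10.645, reject the null hypothesis of independence at α = 0.1.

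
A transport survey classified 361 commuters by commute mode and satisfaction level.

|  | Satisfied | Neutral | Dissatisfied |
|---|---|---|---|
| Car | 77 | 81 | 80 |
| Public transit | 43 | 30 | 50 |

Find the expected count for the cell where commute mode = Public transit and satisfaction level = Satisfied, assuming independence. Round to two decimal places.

40.89

Row total (Public transit) = 123; column total (Satisfied) = 120; grand total N = 361.
Expected count = (row total × column total) / N = 123 × 120 / 361 = 40.89.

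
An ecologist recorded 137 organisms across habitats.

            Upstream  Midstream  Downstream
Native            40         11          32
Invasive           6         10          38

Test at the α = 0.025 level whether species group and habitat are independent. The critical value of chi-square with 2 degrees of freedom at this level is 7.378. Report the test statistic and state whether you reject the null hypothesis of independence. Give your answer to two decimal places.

Row totals: 83, 54. Column totals: 46, 21, 70. Grand total N = 137.
Expected counts (row total × column total / N):
  Native, Upstream: 83×46/137 = 27.869
  Native, Midstream: 83×21/137 = 12.723
  Native, Downstream: 83×70/137 = 42.409
  Invasive, Upstream: 54×46/137 = 18.131
  Invasive, Midstream: 54×21/137 = 8.277
  Invasive, Downstream: 54×70/137 = 27.591
Contributions (O − E)²/E:
  (40 − 27.869)²/27.869 = 5.2805
  (11 − 12.723)²/12.723 = 0.2333
  (32 − 42.409)²/42.409 = 2.5548
  (6 − 18.131)²/18.131 = 8.1165
  (10 − 8.277)²/8.277 = 0.3587
  (38 − 27.591)²/27.591 = 3.9269
χ² = 5.2805 + 0.2333 + 2.5548 + 8.1165 + 0.3587 + 3.9269 = 20.47
df = (2−1)(3−1) = 2. Since 20.47 > 7.378, reject the null hypothesis of independence at α = 0.025.

20.47; reject H₀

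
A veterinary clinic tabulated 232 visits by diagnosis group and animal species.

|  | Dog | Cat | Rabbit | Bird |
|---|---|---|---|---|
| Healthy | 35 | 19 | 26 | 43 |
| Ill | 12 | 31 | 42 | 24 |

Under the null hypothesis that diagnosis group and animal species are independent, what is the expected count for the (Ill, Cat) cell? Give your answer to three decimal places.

Row total (Ill) = 109; column total (Cat) = 50; grand total N = 232.
Expected count = (row total × column total) / N = 109 × 50 / 232 = 23.491.

23.491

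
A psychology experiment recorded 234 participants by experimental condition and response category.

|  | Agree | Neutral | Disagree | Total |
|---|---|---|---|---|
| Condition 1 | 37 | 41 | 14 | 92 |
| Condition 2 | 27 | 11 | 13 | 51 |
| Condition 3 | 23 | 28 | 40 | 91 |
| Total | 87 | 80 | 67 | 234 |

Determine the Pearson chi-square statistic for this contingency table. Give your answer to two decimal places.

26.11

Grand total N = 234.
Expected counts (row total × column total / N):
  Condition 1, Agree: 92×87/234 = 34.205
  Condition 1, Neutral: 92×80/234 = 31.453
  Condition 1, Disagree: 92×67/234 = 26.342
  Condition 2, Agree: 51×87/234 = 18.962
  Condition 2, Neutral: 51×80/234 = 17.436
  Condition 2, Disagree: 51×67/234 = 14.603
  Condition 3, Agree: 91×87/234 = 33.833
  Condition 3, Neutral: 91×80/234 = 31.111
  Condition 3, Disagree: 91×67/234 = 26.056
Contributions (O − E)²/E:
  (37 − 34.205)²/34.205 = 0.2284
  (41 − 31.453)²/31.453 = 2.8978
  (14 − 26.342)²/26.342 = 5.7826
  (27 − 18.962)²/18.962 = 3.4073
  (11 − 17.436)²/17.436 = 2.3757
  (13 − 14.603)²/14.603 = 0.1760
  (23 − 33.833)²/33.833 = 3.4686
  (28 − 31.111)²/31.111 = 0.3111
  (40 − 26.056)²/26.056 = 7.4622
χ² = 0.2284 + 2.8978 + 5.7826 + 3.4073 + 2.3757 + 0.1760 + 3.4686 + 0.3111 + 7.4622 = 26.11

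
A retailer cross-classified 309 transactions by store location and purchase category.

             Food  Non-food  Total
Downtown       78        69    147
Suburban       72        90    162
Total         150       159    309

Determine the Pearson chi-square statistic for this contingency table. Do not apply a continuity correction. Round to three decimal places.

2.291

Grand total N = 309.
Expected counts (row total × column total / N):
  Downtown, Food: 147×150/309 = 71.3592
  Downtown, Non-food: 147×159/309 = 75.6408
  Suburban, Food: 162×150/309 = 78.6408
  Suburban, Non-food: 162×159/309 = 83.3592
Contributions (O − E)²/E:
  (78 − 71.3592)²/71.3592 = 0.6180
  (69 − 75.6408)²/75.6408 = 0.5830
  (72 − 78.6408)²/78.6408 = 0.5608
  (90 − 83.3592)²/83.3592 = 0.5290
χ² = 0.6180 + 0.5830 + 0.5608 + 0.5290 = 2.291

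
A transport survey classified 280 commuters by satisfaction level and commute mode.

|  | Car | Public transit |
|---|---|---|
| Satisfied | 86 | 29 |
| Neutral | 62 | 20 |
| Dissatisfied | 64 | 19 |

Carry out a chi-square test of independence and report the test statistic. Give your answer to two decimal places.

0.14

Row totals: 115, 82, 83. Column totals: 212, 68. Grand total N = 280.
Expected counts (row total × column total / N):
  Satisfied, Car: 115×212/280 = 87.071
  Satisfied, Public transit: 115×68/280 = 27.929
  Neutral, Car: 82×212/280 = 62.086
  Neutral, Public transit: 82×68/280 = 19.914
  Dissatisfied, Car: 83×212/280 = 62.843
  Dissatisfied, Public transit: 83×68/280 = 20.157
Contributions (O − E)²/E:
  (86 − 87.071)²/87.071 = 0.0132
  (29 − 27.929)²/27.929 = 0.0411
  (62 − 62.086)²/62.086 = 0.0001
  (20 − 19.914)²/19.914 = 0.0004
  (64 − 62.843)²/62.843 = 0.0213
  (19 − 20.157)²/20.157 = 0.0664
χ² = 0.0132 + 0.0411 + 0.0001 + 0.0004 + 0.0213 + 0.0664 = 0.14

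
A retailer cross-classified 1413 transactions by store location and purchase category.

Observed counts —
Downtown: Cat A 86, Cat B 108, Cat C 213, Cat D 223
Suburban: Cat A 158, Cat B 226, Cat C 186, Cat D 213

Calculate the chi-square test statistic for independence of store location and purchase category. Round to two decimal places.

Row totals: 630, 783. Column totals: 244, 334, 399, 436. Grand total N = 1413.
Expected counts (row total × column total / N):
  Downtown, Cat A: 630×244/1413 = 108.790
  Downtown, Cat B: 630×334/1413 = 148.917
  Downtown, Cat C: 630×399/1413 = 177.898
  Downtown, Cat D: 630×436/1413 = 194.395
  Suburban, Cat A: 783×244/1413 = 135.210
  Suburban, Cat B: 783×334/1413 = 185.083
  Suburban, Cat C: 783×399/1413 = 221.102
  Suburban, Cat D: 783×436/1413 = 241.605
Contributions (O − E)²/E:
  (86 − 108.790)²/108.790 = 4.7742
  (108 − 148.917)²/148.917 = 11.2425
  (213 − 177.898)²/177.898 = 6.9262
  (223 − 194.395)²/194.395 = 4.2092
  (158 − 135.210)²/135.210 = 3.8413
  (226 − 185.083)²/185.083 = 9.0457
  (186 − 221.102)²/221.102 = 5.5728
  (213 − 241.605)²/241.605 = 3.3867
χ² = 4.7742 + 11.2425 + 6.9262 + 4.2092 + 3.8413 + 9.0457 + 5.5728 + 3.3867 = 49.00

49.00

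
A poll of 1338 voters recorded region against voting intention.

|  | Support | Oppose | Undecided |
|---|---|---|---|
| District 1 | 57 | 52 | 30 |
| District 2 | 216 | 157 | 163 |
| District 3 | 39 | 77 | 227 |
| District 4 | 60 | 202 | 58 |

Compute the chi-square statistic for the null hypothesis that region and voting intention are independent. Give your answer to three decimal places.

298.819

Row totals: 139, 536, 343, 320. Column totals: 372, 488, 478. Grand total N = 1338.
Expected counts (row total × column total / N):
  District 1, Support: 139×372/1338 = 38.6457
  District 1, Oppose: 139×488/1338 = 50.6966
  District 1, Undecided: 139×478/1338 = 49.6577
  District 2, Support: 536×372/1338 = 149.0224
  District 2, Oppose: 536×488/1338 = 195.4918
  District 2, Undecided: 536×478/1338 = 191.4858
  District 3, Support: 343×372/1338 = 95.3632
  District 3, Oppose: 343×488/1338 = 125.1001
  District 3, Undecided: 343×478/1338 = 122.5366
  District 4, Support: 320×372/1338 = 88.9686
  District 4, Oppose: 320×488/1338 = 116.7115
  District 4, Undecided: 320×478/1338 = 114.3199
Contributions (O − E)²/E:
  (57 − 38.6457)²/38.6457 = 8.7171
  (52 − 50.6966)²/50.6966 = 0.0335
  (30 − 49.6577)²/49.6577 = 7.7818
  (216 − 149.0224)²/149.0224 = 30.1028
  (157 − 195.4918)²/195.4918 = 7.5789
  (163 − 191.4858)²/191.4858 = 4.2376
  (39 − 95.3632)²/95.3632 = 33.3127
  (77 − 125.1001)²/125.1001 = 18.4941
  (227 − 122.5366)²/122.5366 = 89.0559
  (60 − 88.9686)²/88.9686 = 9.4323
  (202 − 116.7115)²/116.7115 = 62.3257
  (58 − 114.3199)²/114.3199 = 27.7461
χ² = 8.7171 + 0.0335 + 7.7818 + 30.1028 + 7.5789 + 4.2376 + 33.3127 + 18.4941 + 89.0559 + 9.4323 + 62.3257 + 27.7461 = 298.819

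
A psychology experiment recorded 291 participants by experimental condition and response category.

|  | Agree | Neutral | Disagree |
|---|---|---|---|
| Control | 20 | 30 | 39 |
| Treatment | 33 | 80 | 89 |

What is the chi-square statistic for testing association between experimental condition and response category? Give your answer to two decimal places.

Row totals: 89, 202. Column totals: 53, 110, 128. Grand total N = 291.
Expected counts (row total × column total / N):
  Control, Agree: 89×53/291 = 16.210
  Control, Neutral: 89×110/291 = 33.643
  Control, Disagree: 89×128/291 = 39.148
  Treatment, Agree: 202×53/291 = 36.790
  Treatment, Neutral: 202×110/291 = 76.357
  Treatment, Disagree: 202×128/291 = 88.852
Contributions (O − E)²/E:
  (20 − 16.210)²/16.210 = 0.8861
  (30 − 33.643)²/33.643 = 0.3945
  (39 − 39.148)²/39.148 = 0.0006
  (33 − 36.790)²/36.790 = 0.3904
  (80 − 76.357)²/76.357 = 0.1738
  (89 − 88.852)²/88.852 = 0.0002
χ² = 0.8861 + 0.3945 + 0.0006 + 0.3904 + 0.1738 + 0.0002 = 1.85

1.85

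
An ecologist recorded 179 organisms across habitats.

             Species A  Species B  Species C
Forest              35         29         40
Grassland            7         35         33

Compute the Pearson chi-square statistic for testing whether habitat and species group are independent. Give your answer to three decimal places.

Row totals: 104, 75. Column totals: 42, 64, 73. Grand total N = 179.
Expected counts (row total × column total / N):
  Forest, Species A: 104×42/179 = 24.4022
  Forest, Species B: 104×64/179 = 37.1844
  Forest, Species C: 104×73/179 = 42.4134
  Grassland, Species A: 75×42/179 = 17.5978
  Grassland, Species B: 75×64/179 = 26.8156
  Grassland, Species C: 75×73/179 = 30.5866
Contributions (O − E)²/E:
  (35 − 24.4022)²/24.4022 = 4.6026
  (29 − 37.1844)²/37.1844 = 1.8014
  (40 − 42.4134)²/42.4134 = 0.1373
  (7 − 17.5978)²/17.5978 = 6.3822
  (35 − 26.8156)²/26.8156 = 2.4980
  (33 − 30.5866)²/30.5866 = 0.1904
χ² = 4.6026 + 1.8014 + 0.1373 + 6.3822 + 2.4980 + 0.1904 = 15.612

15.612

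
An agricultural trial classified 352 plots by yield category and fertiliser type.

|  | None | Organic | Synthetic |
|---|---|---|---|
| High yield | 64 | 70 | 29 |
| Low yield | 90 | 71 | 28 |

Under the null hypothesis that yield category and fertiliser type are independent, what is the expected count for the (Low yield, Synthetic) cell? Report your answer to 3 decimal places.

Row total (Low yield) = 189; column total (Synthetic) = 57; grand total N = 352.
Expected count = (row total × column total) / N = 189 × 57 / 352 = 30.605.

30.605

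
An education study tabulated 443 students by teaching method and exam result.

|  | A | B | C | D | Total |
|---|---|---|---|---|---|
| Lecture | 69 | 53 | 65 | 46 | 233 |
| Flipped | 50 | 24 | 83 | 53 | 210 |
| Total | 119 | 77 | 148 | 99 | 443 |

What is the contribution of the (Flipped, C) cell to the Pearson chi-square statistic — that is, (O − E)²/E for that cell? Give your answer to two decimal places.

Row total (Flipped) = 210; column total (C) = 148; N = 443.
Expected count E = 210 × 148 / 443 = 70.158.
Contribution = (O − E)²/E = (83 − 70.158)² / 70.158 = 2.35.

2.35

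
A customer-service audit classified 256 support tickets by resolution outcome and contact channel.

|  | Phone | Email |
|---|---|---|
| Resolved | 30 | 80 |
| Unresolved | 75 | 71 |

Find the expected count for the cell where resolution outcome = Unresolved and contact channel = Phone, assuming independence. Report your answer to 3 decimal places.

59.883

Row total (Unresolved) = 146; column total (Phone) = 105; grand total N = 256.
Expected count = (row total × column total) / N = 146 × 105 / 256 = 59.883.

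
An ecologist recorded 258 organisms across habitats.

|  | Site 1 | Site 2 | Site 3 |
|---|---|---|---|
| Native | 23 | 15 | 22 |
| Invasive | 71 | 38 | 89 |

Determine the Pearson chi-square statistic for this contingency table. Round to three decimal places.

Row totals: 60, 198. Column totals: 94, 53, 111. Grand total N = 258.
Expected counts (row total × column total / N):
  Native, Site 1: 60×94/258 = 21.8605
  Native, Site 2: 60×53/258 = 12.3256
  Native, Site 3: 60×111/258 = 25.8140
  Invasive, Site 1: 198×94/258 = 72.1395
  Invasive, Site 2: 198×53/258 = 40.6744
  Invasive, Site 3: 198×111/258 = 85.1860
Contributions (O − E)²/E:
  (23 − 21.8605)²/21.8605 = 0.0594
  (15 − 12.3256)²/12.3256 = 0.5803
  (22 − 25.8140)²/25.8140 = 0.5635
  (71 − 72.1395)²/72.1395 = 0.0180
  (38 − 40.6744)²/40.6744 = 0.1758
  (89 − 85.1860)²/85.1860 = 0.1708
χ² = 0.0594 + 0.5803 + 0.5635 + 0.0180 + 0.1758 + 0.1708 = 1.568

1.568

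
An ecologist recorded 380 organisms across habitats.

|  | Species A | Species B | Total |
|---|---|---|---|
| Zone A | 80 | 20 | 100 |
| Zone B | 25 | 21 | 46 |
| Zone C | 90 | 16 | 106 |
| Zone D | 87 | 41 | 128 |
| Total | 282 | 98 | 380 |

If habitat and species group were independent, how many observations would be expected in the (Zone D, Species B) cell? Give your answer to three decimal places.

33.011

Row total (Zone D) = 128; column total (Species B) = 98; grand total N = 380.
Expected count = (row total × column total) / N = 128 × 98 / 380 = 33.011.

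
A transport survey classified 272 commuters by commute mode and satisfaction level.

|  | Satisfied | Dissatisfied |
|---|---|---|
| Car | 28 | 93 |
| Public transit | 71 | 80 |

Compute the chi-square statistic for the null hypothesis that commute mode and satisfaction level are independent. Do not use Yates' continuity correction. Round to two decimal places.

16.55

Row totals: 121, 151. Column totals: 99, 173. Grand total N = 272.
Expected counts (row total × column total / N):
  Car, Satisfied: 121×99/272 = 44.040
  Car, Dissatisfied: 121×173/272 = 76.960
  Public transit, Satisfied: 151×99/272 = 54.960
  Public transit, Dissatisfied: 151×173/272 = 96.040
Contributions (O − E)²/E:
  (28 − 44.040)²/44.040 = 5.8420
  (93 − 76.960)²/76.960 = 3.3431
  (71 − 54.960)²/54.960 = 4.6813
  (80 − 96.040)²/96.040 = 2.6789
χ² = 5.8420 + 3.3431 + 4.6813 + 2.6789 = 16.55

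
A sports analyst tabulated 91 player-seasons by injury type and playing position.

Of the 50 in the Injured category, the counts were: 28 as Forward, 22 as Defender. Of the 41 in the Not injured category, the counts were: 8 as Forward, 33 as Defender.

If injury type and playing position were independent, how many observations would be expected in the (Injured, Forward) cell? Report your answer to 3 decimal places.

Row total (Injured) = 50; column total (Forward) = 36; grand total N = 91.
Expected count = (row total × column total) / N = 50 × 36 / 91 = 19.780.

19.780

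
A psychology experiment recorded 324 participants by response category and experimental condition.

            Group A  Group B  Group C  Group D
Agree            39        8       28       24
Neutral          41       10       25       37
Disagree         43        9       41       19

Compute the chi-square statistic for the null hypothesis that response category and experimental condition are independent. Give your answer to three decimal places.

9.975

Row totals: 99, 113, 112. Column totals: 123, 27, 94, 80. Grand total N = 324.
Expected counts (row total × column total / N):
  Agree, Group A: 99×123/324 = 37.5833
  Agree, Group B: 99×27/324 = 8.2500
  Agree, Group C: 99×94/324 = 28.7222
  Agree, Group D: 99×80/324 = 24.4444
  Neutral, Group A: 113×123/324 = 42.8981
  Neutral, Group B: 113×27/324 = 9.4167
  Neutral, Group C: 113×94/324 = 32.7840
  Neutral, Group D: 113×80/324 = 27.9012
  Disagree, Group A: 112×123/324 = 42.5185
  Disagree, Group B: 112×27/324 = 9.3333
  Disagree, Group C: 112×94/324 = 32.4938
  Disagree, Group D: 112×80/324 = 27.6543
Contributions (O − E)²/E:
  (39 − 37.5833)²/37.5833 = 0.0534
  (8 − 8.2500)²/8.2500 = 0.0076
  (28 − 28.7222)²/28.7222 = 0.0182
  (24 − 24.4444)²/24.4444 = 0.0081
  (41 − 42.8981)²/42.8981 = 0.0840
  (10 − 9.4167)²/9.4167 = 0.0361
  (25 − 32.7840)²/32.7840 = 1.8482
  (37 − 27.9012)²/27.9012 = 2.9672
  (43 − 42.5185)²/42.5185 = 0.0055
  (9 − 9.3333)²/9.3333 = 0.0119
  (41 − 32.4938)²/32.4938 = 2.2267
  (19 − 27.6543)²/27.6543 = 2.7083
χ² = 0.0534 + 0.0076 + 0.0182 + 0.0081 + 0.0840 + 0.0361 + 1.8482 + 2.9672 + 0.0055 + 0.0119 + 2.2267 + 2.7083 = 9.975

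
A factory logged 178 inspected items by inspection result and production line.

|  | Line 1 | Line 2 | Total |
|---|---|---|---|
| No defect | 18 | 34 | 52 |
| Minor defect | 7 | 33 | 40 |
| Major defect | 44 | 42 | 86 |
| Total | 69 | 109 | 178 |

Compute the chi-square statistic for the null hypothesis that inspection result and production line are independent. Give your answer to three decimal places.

13.566

Grand total N = 178.
Expected counts (row total × column total / N):
  No defect, Line 1: 52×69/178 = 20.1573
  No defect, Line 2: 52×109/178 = 31.8427
  Minor defect, Line 1: 40×69/178 = 15.5056
  Minor defect, Line 2: 40×109/178 = 24.4944
  Major defect, Line 1: 86×69/178 = 33.3371
  Major defect, Line 2: 86×109/178 = 52.6629
Contributions (O − E)²/E:
  (18 − 20.1573)²/20.1573 = 0.2309
  (34 − 31.8427)²/31.8427 = 0.1462
  (7 − 15.5056)²/15.5056 = 4.6657
  (33 − 24.4944)²/24.4944 = 2.9535
  (44 − 33.3371)²/33.3371 = 3.4105
  (42 − 52.6629)²/52.6629 = 2.1590
χ² = 0.2309 + 0.1462 + 4.6657 + 2.9535 + 3.4105 + 2.1590 = 13.566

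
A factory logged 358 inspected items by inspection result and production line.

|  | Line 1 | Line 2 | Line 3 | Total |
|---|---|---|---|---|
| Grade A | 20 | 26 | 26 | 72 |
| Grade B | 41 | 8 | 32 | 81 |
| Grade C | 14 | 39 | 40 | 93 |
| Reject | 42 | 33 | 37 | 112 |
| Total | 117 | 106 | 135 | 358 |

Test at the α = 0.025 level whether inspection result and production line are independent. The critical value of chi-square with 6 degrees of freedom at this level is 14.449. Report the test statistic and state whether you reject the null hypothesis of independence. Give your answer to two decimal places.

Grand total N = 358.
Expected counts (row total × column total / N):
  Grade A, Line 1: 72×117/358 = 23.531
  Grade A, Line 2: 72×106/358 = 21.318
  Grade A, Line 3: 72×135/358 = 27.151
  Grade B, Line 1: 81×117/358 = 26.472
  Grade B, Line 2: 81×106/358 = 23.983
  Grade B, Line 3: 81×135/358 = 30.545
  Grade C, Line 1: 93×117/358 = 30.394
  Grade C, Line 2: 93×106/358 = 27.536
  Grade C, Line 3: 93×135/358 = 35.070
  Reject, Line 1: 112×117/358 = 36.603
  Reject, Line 2: 112×106/358 = 33.162
  Reject, Line 3: 112×135/358 = 42.235
Contributions (O − E)²/E:
  (20 − 23.531)²/23.531 = 0.5299
  (26 − 21.318)²/21.318 = 1.0283
  (26 − 27.151)²/27.151 = 0.0488
  (41 − 26.472)²/26.472 = 7.9731
  (8 − 23.983)²/23.983 = 10.6516
  (32 − 30.545)²/30.545 = 0.0693
  (14 − 30.394)²/30.394 = 8.8426
  (39 − 27.536)²/27.536 = 4.7728
  (40 − 35.070)²/35.070 = 0.6930
  (42 − 36.603)²/36.603 = 0.7958
  (33 − 33.162)²/33.162 = 0.0008
  (37 − 42.235)²/42.235 = 0.6489
χ² = 0.5299 + 1.0283 + 0.0488 + 7.9731 + 10.6516 + 0.0693 + 8.8426 + 4.7728 + 0.6930 + 0.7958 + 0.0008 + 0.6489 = 36.05
df = (4−1)(3−1) = 6. Since 36.05 > 14.449, reject the null hypothesis of independence at α = 0.025.

36.05; reject H₀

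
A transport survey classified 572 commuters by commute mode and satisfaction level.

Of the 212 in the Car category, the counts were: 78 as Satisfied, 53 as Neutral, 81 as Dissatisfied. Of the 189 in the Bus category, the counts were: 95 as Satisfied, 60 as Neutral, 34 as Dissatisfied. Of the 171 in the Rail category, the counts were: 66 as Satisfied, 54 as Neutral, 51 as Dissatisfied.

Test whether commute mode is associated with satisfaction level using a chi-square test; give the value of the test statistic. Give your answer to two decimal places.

Row totals: 212, 189, 171. Column totals: 239, 167, 166. Grand total N = 572.
Expected counts (row total × column total / N):
  Car, Satisfied: 212×239/572 = 88.5804
  Car, Neutral: 212×167/572 = 61.8951
  Car, Dissatisfied: 212×166/572 = 61.5245
  Bus, Satisfied: 189×239/572 = 78.9703
  Bus, Neutral: 189×167/572 = 55.1801
  Bus, Dissatisfied: 189×166/572 = 54.8497
  Rail, Satisfied: 171×239/572 = 71.4493
  Rail, Neutral: 171×167/572 = 49.9248
  Rail, Dissatisfied: 171×166/572 = 49.6259
Contributions (O − E)²/E:
  (78 − 88.5804)²/88.5804 = 1.2638
  (53 − 61.8951)²/61.8951 = 1.2783
  (81 − 61.5245)²/61.5245 = 6.1649
  (95 − 78.9703)²/78.9703 = 3.2538
  (60 − 55.1801)²/55.1801 = 0.4210
  (34 − 54.8497)²/54.8497 = 7.9255
  (66 − 71.4493)²/71.4493 = 0.4156
  (54 − 49.9248)²/49.9248 = 0.3326
  (51 − 49.6259)²/49.6259 = 0.0380
χ² = 1.2638 + 1.2783 + 6.1649 + 3.2538 + 0.4210 + 7.9255 + 0.4156 + 0.3326 + 0.0380 = 21.09

21.09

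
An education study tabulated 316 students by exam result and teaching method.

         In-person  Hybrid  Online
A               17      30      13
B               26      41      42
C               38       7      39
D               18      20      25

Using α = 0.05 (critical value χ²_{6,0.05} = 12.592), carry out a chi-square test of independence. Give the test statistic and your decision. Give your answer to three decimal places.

35.787; reject H₀

Row totals: 60, 109, 84, 63. Column totals: 99, 98, 119. Grand total N = 316.
Expected counts (row total × column total / N):
  A, In-person: 60×99/316 = 18.7975
  A, Hybrid: 60×98/316 = 18.6076
  A, Online: 60×119/316 = 22.5949
  B, In-person: 109×99/316 = 34.1487
  B, Hybrid: 109×98/316 = 33.8038
  B, Online: 109×119/316 = 41.0475
  C, In-person: 84×99/316 = 26.3165
  C, Hybrid: 84×98/316 = 26.0506
  C, Online: 84×119/316 = 31.6329
  D, In-person: 63×99/316 = 19.7373
  D, Hybrid: 63×98/316 = 19.5380
  D, Online: 63×119/316 = 23.7247
Contributions (O − E)²/E:
  (17 − 18.7975)²/18.7975 = 0.1719
  (30 − 18.6076)²/18.6076 = 6.9749
  (13 − 22.5949)²/22.5949 = 4.0745
  (26 − 34.1487)²/34.1487 = 1.9445
  (41 − 33.8038)²/33.8038 = 1.5319
  (42 − 41.0475)²/41.0475 = 0.0221
  (38 − 26.3165)²/26.3165 = 5.1870
  (7 − 26.0506)²/26.0506 = 13.9316
  (39 − 31.6329)²/31.6329 = 1.7158
  (18 − 19.7373)²/19.7373 = 0.1529
  (20 − 19.5380)²/19.5380 = 0.0109
  (25 − 23.7247)²/23.7247 = 0.0686
χ² = 0.1719 + 6.9749 + 4.0745 + 1.9445 + 1.5319 + 0.0221 + 5.1870 + 13.9316 + 1.7158 + 0.1529 + 0.0109 + 0.0686 = 35.787
df = (4−1)(3−1) = 6. Since 35.787 > 12.592, reject the null hypothesis of independence at α = 0.05.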